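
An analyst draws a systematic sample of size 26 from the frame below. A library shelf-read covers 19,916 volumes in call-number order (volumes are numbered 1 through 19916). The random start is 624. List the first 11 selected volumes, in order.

k = N/n = 19916/26 = 766
volume 1: 624
volume 2: 624 + 766 = 1390
volume 3: 1390 + 766 = 2156
volume 4: 2156 + 766 = 2922
volume 5: 2922 + 766 = 3688
volume 6: 3688 + 766 = 4454
volume 7: 4454 + 766 = 5220
volume 8: 5220 + 766 = 5986
volume 9: 5986 + 766 = 6752
volume 10: 6752 + 766 = 7518
volume 11: 7518 + 766 = 8284

624, 1390, 2156, 2922, 3688, 4454, 5220, 5986, 6752, 7518, 8284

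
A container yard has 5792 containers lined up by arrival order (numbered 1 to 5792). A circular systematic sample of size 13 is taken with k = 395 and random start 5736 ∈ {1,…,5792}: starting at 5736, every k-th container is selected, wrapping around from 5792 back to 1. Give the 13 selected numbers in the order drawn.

5736, 339, 734, 1129, 1524, 1919, 2314, 2709, 3104, 3499, 3894, 4289, 4684

Selection 1: 5736
Selection 2: 5736 + 395 = 6131 → 6131 − 5792 = 339
Selection 3: 339 + 395 = 734
Selection 4: 734 + 395 = 1129
Selection 5: 1129 + 395 = 1524
Selection 6: 1524 + 395 = 1919
Selection 7: 1919 + 395 = 2314
Selection 8: 2314 + 395 = 2709
Selection 9: 2709 + 395 = 3104
Selection 10: 3104 + 395 = 3499
Selection 11: 3499 + 395 = 3894
Selection 12: 3894 + 395 = 4289
Selection 13: 4289 + 395 = 4684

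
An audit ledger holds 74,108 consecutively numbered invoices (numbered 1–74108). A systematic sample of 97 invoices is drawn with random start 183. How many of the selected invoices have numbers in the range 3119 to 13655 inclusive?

k = 74108/97 = 764
First selection ≥ 3119: 183 + ⌈(3119−183)/764⌉·764 = 183 + 4×764 = 3239
Last selection ≤ 13655: 183 + ⌊(13655−183)/764⌋·764 = 183 + 17×764 = 13171
Count = 17 − 4 + 1 = 14

14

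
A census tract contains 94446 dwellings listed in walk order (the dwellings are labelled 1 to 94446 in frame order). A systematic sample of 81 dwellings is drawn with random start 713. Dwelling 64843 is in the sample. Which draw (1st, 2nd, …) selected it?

56

k = 94446/81 = 1166
position = (64843 − 713)/1166 + 1 = 64130/1166 + 1 = 55 + 1 = 56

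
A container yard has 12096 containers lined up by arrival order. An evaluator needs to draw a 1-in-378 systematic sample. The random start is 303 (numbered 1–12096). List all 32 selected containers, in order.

container 1: 303
container 2: 303 + 378 = 681
container 3: 681 + 378 = 1059
container 4: 1059 + 378 = 1437
container 5: 1437 + 378 = 1815
container 6: 1815 + 378 = 2193
container 7: 2193 + 378 = 2571
container 8: 2571 + 378 = 2949
container 9: 2949 + 378 = 3327
container 10: 3327 + 378 = 3705
container 11: 3705 + 378 = 4083
container 12: 4083 + 378 = 4461
container 13: 4461 + 378 = 4839
container 14: 4839 + 378 = 5217
container 15: 5217 + 378 = 5595
container 16: 5595 + 378 = 5973
container 17: 5973 + 378 = 6351
container 18: 6351 + 378 = 6729
container 19: 6729 + 378 = 7107
container 20: 7107 + 378 = 7485
container 21: 7485 + 378 = 7863
container 22: 7863 + 378 = 8241
container 23: 8241 + 378 = 8619
container 24: 8619 + 378 = 8997
container 25: 8997 + 378 = 9375
container 26: 9375 + 378 = 9753
container 27: 9753 + 378 = 10131
container 28: 10131 + 378 = 10509
container 29: 10509 + 378 = 10887
container 30: 10887 + 378 = 11265
container 31: 11265 + 378 = 11643
container 32: 11643 + 378 = 12021

303, 681, 1059, 1437, 1815, 2193, 2571, 2949, 3327, 3705, 4083, 4461, 4839, 5217, 5595, 5973, 6351, 6729, 7107, 7485, 7863, 8241, 8619, 8997, 9375, 9753, 10131, 10509, 10887, 11265, 11643, 12021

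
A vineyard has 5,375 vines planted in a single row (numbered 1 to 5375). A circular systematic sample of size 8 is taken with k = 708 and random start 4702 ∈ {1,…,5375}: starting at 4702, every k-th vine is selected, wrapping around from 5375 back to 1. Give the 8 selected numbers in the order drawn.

Selection 1: 4702
Selection 2: 4702 + 708 = 5410 → 5410 − 5375 = 35
Selection 3: 35 + 708 = 743
Selection 4: 743 + 708 = 1451
Selection 5: 1451 + 708 = 2159
Selection 6: 2159 + 708 = 2867
Selection 7: 2867 + 708 = 3575
Selection 8: 3575 + 708 = 4283

4702, 35, 743, 1451, 2159, 2867, 3575, 4283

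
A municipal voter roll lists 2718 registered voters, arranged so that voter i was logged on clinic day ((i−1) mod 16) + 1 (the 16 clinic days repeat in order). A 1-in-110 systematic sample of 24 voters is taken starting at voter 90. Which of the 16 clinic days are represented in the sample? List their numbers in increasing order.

2, 4, 6, 8, 10, 12, 14, 16

Consecutive selections differ by k = 110, so their clinic day numbers differ by 110 mod 16 = 14.
gcd(110, 16) = 2, so the sample visits 16/2 = 8 distinct residues mod 16.
Start 90 is clinic day 10; the clinic days hit are 2, 4, 6, 8, 10, 12, 14, 16.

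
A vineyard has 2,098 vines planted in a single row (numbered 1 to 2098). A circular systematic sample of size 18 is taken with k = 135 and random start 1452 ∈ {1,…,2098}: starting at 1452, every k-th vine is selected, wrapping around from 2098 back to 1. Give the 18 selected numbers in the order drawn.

Selection 1: 1452
Selection 2: 1452 + 135 = 1587
Selection 3: 1587 + 135 = 1722
Selection 4: 1722 + 135 = 1857
Selection 5: 1857 + 135 = 1992
Selection 6: 1992 + 135 = 2127 → 2127 − 2098 = 29
Selection 7: 29 + 135 = 164
Selection 8: 164 + 135 = 299
Selection 9: 299 + 135 = 434
Selection 10: 434 + 135 = 569
Selection 11: 569 + 135 = 704
Selection 12: 704 + 135 = 839
Selection 13: 839 + 135 = 974
Selection 14: 974 + 135 = 1109
Selection 15: 1109 + 135 = 1244
Selection 16: 1244 + 135 = 1379
Selection 17: 1379 + 135 = 1514
Selection 18: 1514 + 135 = 1649

1452, 1587, 1722, 1857, 1992, 29, 164, 299, 434, 569, 704, 839, 974, 1109, 1244, 1379, 1514, 1649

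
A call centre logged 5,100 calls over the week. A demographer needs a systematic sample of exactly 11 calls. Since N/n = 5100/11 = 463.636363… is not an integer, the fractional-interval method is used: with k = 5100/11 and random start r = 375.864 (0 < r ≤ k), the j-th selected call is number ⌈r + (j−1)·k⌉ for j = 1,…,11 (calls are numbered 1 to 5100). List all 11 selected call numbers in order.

376, 840, 1304, 1767, 2231, 2695, 3158, 3622, 4085, 4549, 5013

j=1: r + 0k = 375.864 → ⌈·⌉ = 376
j=2: r + 1k = 839.500363… → ⌈·⌉ = 840
j=3: r + 2k = 1303.136727… → ⌈·⌉ = 1304
j=4: r + 3k = 1766.773090… → ⌈·⌉ = 1767
j=5: r + 4k = 2230.409454… → ⌈·⌉ = 2231
j=6: r + 5k = 2694.045818… → ⌈·⌉ = 2695
j=7: r + 6k = 3157.682181… → ⌈·⌉ = 3158
j=8: r + 7k = 3621.318545… → ⌈·⌉ = 3622
j=9: r + 8k = 4084.954909… → ⌈·⌉ = 4085
j=10: r + 9k = 4548.591272… → ⌈·⌉ = 4549
j=11: r + 10k = 5012.227636… → ⌈·⌉ = 5013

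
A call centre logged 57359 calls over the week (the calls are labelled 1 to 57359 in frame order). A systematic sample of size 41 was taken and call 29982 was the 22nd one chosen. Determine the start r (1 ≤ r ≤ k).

603

k = 57359/41 = 1399
r = 29982 − (22−1)×1399 = 29982 − 29379 = 603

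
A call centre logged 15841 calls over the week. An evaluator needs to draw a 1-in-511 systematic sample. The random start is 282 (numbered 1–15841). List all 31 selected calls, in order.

call 1: 282
call 2: 282 + 511 = 793
call 3: 793 + 511 = 1304
call 4: 1304 + 511 = 1815
call 5: 1815 + 511 = 2326
call 6: 2326 + 511 = 2837
call 7: 2837 + 511 = 3348
call 8: 3348 + 511 = 3859
call 9: 3859 + 511 = 4370
call 10: 4370 + 511 = 4881
call 11: 4881 + 511 = 5392
call 12: 5392 + 511 = 5903
call 13: 5903 + 511 = 6414
call 14: 6414 + 511 = 6925
call 15: 6925 + 511 = 7436
call 16: 7436 + 511 = 7947
call 17: 7947 + 511 = 8458
call 18: 8458 + 511 = 8969
call 19: 8969 + 511 = 9480
call 20: 9480 + 511 = 9991
call 21: 9991 + 511 = 10502
call 22: 10502 + 511 = 11013
call 23: 11013 + 511 = 11524
call 24: 11524 + 511 = 12035
call 25: 12035 + 511 = 12546
call 26: 12546 + 511 = 13057
call 27: 13057 + 511 = 13568
call 28: 13568 + 511 = 14079
call 29: 14079 + 511 = 14590
call 30: 14590 + 511 = 15101
call 31: 15101 + 511 = 15612

282, 793, 1304, 1815, 2326, 2837, 3348, 3859, 4370, 4881, 5392, 5903, 6414, 6925, 7436, 7947, 8458, 8969, 9480, 9991, 10502, 11013, 11524, 12035, 12546, 13057, 13568, 14079, 14590, 15101, 15612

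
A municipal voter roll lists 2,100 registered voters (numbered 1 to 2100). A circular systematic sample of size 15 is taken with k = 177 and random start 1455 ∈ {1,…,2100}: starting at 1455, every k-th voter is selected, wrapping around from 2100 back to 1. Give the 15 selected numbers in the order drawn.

1455, 1632, 1809, 1986, 63, 240, 417, 594, 771, 948, 1125, 1302, 1479, 1656, 1833

Selection 1: 1455
Selection 2: 1455 + 177 = 1632
Selection 3: 1632 + 177 = 1809
Selection 4: 1809 + 177 = 1986
Selection 5: 1986 + 177 = 2163 → 2163 − 2100 = 63
Selection 6: 63 + 177 = 240
Selection 7: 240 + 177 = 417
Selection 8: 417 + 177 = 594
Selection 9: 594 + 177 = 771
Selection 10: 771 + 177 = 948
Selection 11: 948 + 177 = 1125
Selection 12: 1125 + 177 = 1302
Selection 13: 1302 + 177 = 1479
Selection 14: 1479 + 177 = 1656
Selection 15: 1656 + 177 = 1833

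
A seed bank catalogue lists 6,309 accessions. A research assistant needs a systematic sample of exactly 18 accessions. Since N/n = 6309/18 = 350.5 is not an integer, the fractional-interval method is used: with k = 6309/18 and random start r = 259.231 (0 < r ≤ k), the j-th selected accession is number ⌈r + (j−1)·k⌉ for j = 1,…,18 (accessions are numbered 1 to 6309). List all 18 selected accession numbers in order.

260, 610, 961, 1311, 1662, 2012, 2363, 2713, 3064, 3414, 3765, 4115, 4466, 4816, 5167, 5517, 5868, 6218

j=1: r + 0k = 259.231 → ⌈·⌉ = 260
j=2: r + 1k = 609.731 → ⌈·⌉ = 610
j=3: r + 2k = 960.231 → ⌈·⌉ = 961
j=4: r + 3k = 1310.731 → ⌈·⌉ = 1311
j=5: r + 4k = 1661.231 → ⌈·⌉ = 1662
j=6: r + 5k = 2011.731 → ⌈·⌉ = 2012
j=7: r + 6k = 2362.231 → ⌈·⌉ = 2363
j=8: r + 7k = 2712.731 → ⌈·⌉ = 2713
j=9: r + 8k = 3063.231 → ⌈·⌉ = 3064
j=10: r + 9k = 3413.731 → ⌈·⌉ = 3414
j=11: r + 10k = 3764.231 → ⌈·⌉ = 3765
j=12: r + 11k = 4114.731 → ⌈·⌉ = 4115
j=13: r + 12k = 4465.231 → ⌈·⌉ = 4466
j=14: r + 13k = 4815.731 → ⌈·⌉ = 4816
j=15: r + 14k = 5166.231 → ⌈·⌉ = 5167
j=16: r + 15k = 5516.731 → ⌈·⌉ = 5517
j=17: r + 16k = 5867.231 → ⌈·⌉ = 5868
j=18: r + 17k = 6217.731 → ⌈·⌉ = 6218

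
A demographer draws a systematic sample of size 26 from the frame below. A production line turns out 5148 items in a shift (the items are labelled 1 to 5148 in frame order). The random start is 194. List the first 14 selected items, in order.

194, 392, 590, 788, 986, 1184, 1382, 1580, 1778, 1976, 2174, 2372, 2570, 2768

k = N/n = 5148/26 = 198
item 1: 194
item 2: 194 + 198 = 392
item 3: 392 + 198 = 590
item 4: 590 + 198 = 788
item 5: 788 + 198 = 986
item 6: 986 + 198 = 1184
item 7: 1184 + 198 = 1382
item 8: 1382 + 198 = 1580
item 9: 1580 + 198 = 1778
item 10: 1778 + 198 = 1976
item 11: 1976 + 198 = 2174
item 12: 2174 + 198 = 2372
item 13: 2372 + 198 = 2570
item 14: 2570 + 198 = 2768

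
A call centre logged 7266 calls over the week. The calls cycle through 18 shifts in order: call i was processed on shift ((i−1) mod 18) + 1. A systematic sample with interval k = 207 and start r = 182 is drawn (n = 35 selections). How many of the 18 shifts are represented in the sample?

Consecutive selections differ by k = 207, so their shift numbers differ by 207 mod 18 = 9.
gcd(207, 18) = 9, so the sample visits 18/9 = 2 distinct residues mod 18.
Start 182 is shift 2; the shifts hit are 2, 11.

2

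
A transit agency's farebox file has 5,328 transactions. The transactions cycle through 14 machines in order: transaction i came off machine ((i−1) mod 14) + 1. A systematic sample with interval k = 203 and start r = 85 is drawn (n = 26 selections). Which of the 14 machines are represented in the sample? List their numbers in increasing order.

1, 8

Consecutive selections differ by k = 203, so their machine numbers differ by 203 mod 14 = 7.
gcd(203, 14) = 7, so the sample visits 14/7 = 2 distinct residues mod 14.
Start 85 is machine 1; the machines hit are 1, 8.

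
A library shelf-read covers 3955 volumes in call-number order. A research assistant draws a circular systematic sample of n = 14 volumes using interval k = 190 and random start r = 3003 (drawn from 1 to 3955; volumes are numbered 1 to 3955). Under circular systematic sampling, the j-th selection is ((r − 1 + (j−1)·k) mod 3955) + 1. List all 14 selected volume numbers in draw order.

Selection 1: 3003
Selection 2: 3003 + 190 = 3193
Selection 3: 3193 + 190 = 3383
Selection 4: 3383 + 190 = 3573
Selection 5: 3573 + 190 = 3763
Selection 6: 3763 + 190 = 3953
Selection 7: 3953 + 190 = 4143 → 4143 − 3955 = 188
Selection 8: 188 + 190 = 378
Selection 9: 378 + 190 = 568
Selection 10: 568 + 190 = 758
Selection 11: 758 + 190 = 948
Selection 12: 948 + 190 = 1138
Selection 13: 1138 + 190 = 1328
Selection 14: 1328 + 190 = 1518

3003, 3193, 3383, 3573, 3763, 3953, 188, 378, 568, 758, 948, 1138, 1328, 1518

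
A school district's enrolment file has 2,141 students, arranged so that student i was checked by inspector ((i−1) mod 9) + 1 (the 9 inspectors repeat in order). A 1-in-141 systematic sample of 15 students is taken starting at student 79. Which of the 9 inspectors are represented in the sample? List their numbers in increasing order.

1, 4, 7

Consecutive selections differ by k = 141, so their inspector numbers differ by 141 mod 9 = 6.
gcd(141, 9) = 3, so the sample visits 9/3 = 3 distinct residues mod 9.
Start 79 is inspector 7; the inspectors hit are 1, 4, 7.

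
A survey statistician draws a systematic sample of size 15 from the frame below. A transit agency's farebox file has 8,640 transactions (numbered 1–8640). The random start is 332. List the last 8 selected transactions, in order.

4364, 4940, 5516, 6092, 6668, 7244, 7820, 8396

k = N/n = 8640/15 = 576
8th selection = 332 + 7×576 = 4364
9th: 4364 + 576 = 4940
10th: 4940 + 576 = 5516
11th: 5516 + 576 = 6092
12th: 6092 + 576 = 6668
13th: 6668 + 576 = 7244
14th: 7244 + 576 = 7820
15th: 7820 + 576 = 8396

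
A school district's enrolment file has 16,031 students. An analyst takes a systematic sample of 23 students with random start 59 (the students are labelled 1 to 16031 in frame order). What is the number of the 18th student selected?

k = 16031/23 = 697
18th selection = r + (18−1)·k = 59 + 17×697 = 59 + 11849 = 11908

11908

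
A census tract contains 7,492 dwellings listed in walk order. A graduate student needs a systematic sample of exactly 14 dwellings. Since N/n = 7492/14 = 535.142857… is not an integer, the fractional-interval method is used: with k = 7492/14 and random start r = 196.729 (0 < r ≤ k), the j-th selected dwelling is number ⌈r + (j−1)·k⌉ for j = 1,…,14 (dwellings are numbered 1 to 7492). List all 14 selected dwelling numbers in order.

j=1: r + 0k = 196.729 → ⌈·⌉ = 197
j=2: r + 1k = 731.871857… → ⌈·⌉ = 732
j=3: r + 2k = 1267.014714… → ⌈·⌉ = 1268
j=4: r + 3k = 1802.157571… → ⌈·⌉ = 1803
j=5: r + 4k = 2337.300428… → ⌈·⌉ = 2338
j=6: r + 5k = 2872.443285… → ⌈·⌉ = 2873
j=7: r + 6k = 3407.586142… → ⌈·⌉ = 3408
j=8: r + 7k = 3942.729 → ⌈·⌉ = 3943
j=9: r + 8k = 4477.871857… → ⌈·⌉ = 4478
j=10: r + 9k = 5013.014714… → ⌈·⌉ = 5014
j=11: r + 10k = 5548.157571… → ⌈·⌉ = 5549
j=12: r + 11k = 6083.300428… → ⌈·⌉ = 6084
j=13: r + 12k = 6618.443285… → ⌈·⌉ = 6619
j=14: r + 13k = 7153.586142… → ⌈·⌉ = 7154

197, 732, 1268, 1803, 2338, 2873, 3408, 3943, 4478, 5014, 5549, 6084, 6619, 7154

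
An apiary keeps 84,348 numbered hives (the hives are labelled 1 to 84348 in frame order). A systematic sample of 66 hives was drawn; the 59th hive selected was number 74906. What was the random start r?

782

k = 84348/66 = 1278
r = 74906 − (59−1)×1278 = 74906 − 74124 = 782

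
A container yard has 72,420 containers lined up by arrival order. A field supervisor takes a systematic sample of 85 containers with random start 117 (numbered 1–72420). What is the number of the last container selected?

k = 72420/85 = 852
85th selection = r + (85−1)·k = 117 + 84×852 = 117 + 71568 = 71685

71685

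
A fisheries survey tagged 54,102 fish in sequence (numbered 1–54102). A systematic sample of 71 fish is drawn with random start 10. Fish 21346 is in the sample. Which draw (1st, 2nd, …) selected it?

29

k = 54102/71 = 762
position = (21346 − 10)/762 + 1 = 21336/762 + 1 = 28 + 1 = 29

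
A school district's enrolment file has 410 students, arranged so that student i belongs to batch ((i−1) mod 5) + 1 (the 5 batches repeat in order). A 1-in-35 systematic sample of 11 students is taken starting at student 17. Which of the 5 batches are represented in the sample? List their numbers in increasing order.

Consecutive selections differ by k = 35, so their batch numbers differ by 35 mod 5 = 0.
gcd(35, 5) = 5, so the sample visits 5/5 = 1 distinct residues mod 5.
Start 17 is batch 2; the batches hit are 2.

2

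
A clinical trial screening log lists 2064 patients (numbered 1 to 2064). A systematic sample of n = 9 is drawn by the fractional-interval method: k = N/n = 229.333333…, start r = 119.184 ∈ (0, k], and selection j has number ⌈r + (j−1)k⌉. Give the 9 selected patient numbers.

j=1: r + 0k = 119.184 → ⌈·⌉ = 120
j=2: r + 1k = 348.517333… → ⌈·⌉ = 349
j=3: r + 2k = 577.850666… → ⌈·⌉ = 578
j=4: r + 3k = 807.184 → ⌈·⌉ = 808
j=5: r + 4k = 1036.517333… → ⌈·⌉ = 1037
j=6: r + 5k = 1265.850666… → ⌈·⌉ = 1266
j=7: r + 6k = 1495.184 → ⌈·⌉ = 1496
j=8: r + 7k = 1724.517333… → ⌈·⌉ = 1725
j=9: r + 8k = 1953.850666… → ⌈·⌉ = 1954

120, 349, 578, 808, 1037, 1266, 1496, 1725, 1954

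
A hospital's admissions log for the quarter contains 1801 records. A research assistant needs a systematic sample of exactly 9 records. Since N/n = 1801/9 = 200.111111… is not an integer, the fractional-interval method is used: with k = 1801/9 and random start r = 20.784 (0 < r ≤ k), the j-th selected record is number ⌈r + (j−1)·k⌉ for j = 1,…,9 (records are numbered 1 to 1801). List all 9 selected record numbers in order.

j=1: r + 0k = 20.784 → ⌈·⌉ = 21
j=2: r + 1k = 220.895111… → ⌈·⌉ = 221
j=3: r + 2k = 421.006222… → ⌈·⌉ = 422
j=4: r + 3k = 621.117333… → ⌈·⌉ = 622
j=5: r + 4k = 821.228444… → ⌈·⌉ = 822
j=6: r + 5k = 1021.339555… → ⌈·⌉ = 1022
j=7: r + 6k = 1221.450666… → ⌈·⌉ = 1222
j=8: r + 7k = 1421.561777… → ⌈·⌉ = 1422
j=9: r + 8k = 1621.672888… → ⌈·⌉ = 1622

21, 221, 422, 622, 822, 1022, 1222, 1422, 1622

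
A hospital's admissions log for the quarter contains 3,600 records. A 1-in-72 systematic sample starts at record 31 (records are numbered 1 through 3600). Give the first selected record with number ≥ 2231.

k = 72
Steps past start: ⌈(2231 − 31)/72⌉ = ⌈2200/72⌉ = 31
Selected record: 31 + 31×72 = 2263

2263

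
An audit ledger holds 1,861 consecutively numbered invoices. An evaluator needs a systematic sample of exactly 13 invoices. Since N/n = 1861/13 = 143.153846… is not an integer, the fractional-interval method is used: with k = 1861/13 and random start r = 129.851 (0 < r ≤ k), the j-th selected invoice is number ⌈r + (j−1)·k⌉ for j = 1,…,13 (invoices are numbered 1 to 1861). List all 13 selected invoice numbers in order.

j=1: r + 0k = 129.851 → ⌈·⌉ = 130
j=2: r + 1k = 273.004846… → ⌈·⌉ = 274
j=3: r + 2k = 416.158692… → ⌈·⌉ = 417
j=4: r + 3k = 559.312538… → ⌈·⌉ = 560
j=5: r + 4k = 702.466384… → ⌈·⌉ = 703
j=6: r + 5k = 845.620230… → ⌈·⌉ = 846
j=7: r + 6k = 988.774076… → ⌈·⌉ = 989
j=8: r + 7k = 1131.927923… → ⌈·⌉ = 1132
j=9: r + 8k = 1275.081769… → ⌈·⌉ = 1276
j=10: r + 9k = 1418.235615… → ⌈·⌉ = 1419
j=11: r + 10k = 1561.389461… → ⌈·⌉ = 1562
j=12: r + 11k = 1704.543307… → ⌈·⌉ = 1705
j=13: r + 12k = 1847.697153… → ⌈·⌉ = 1848

130, 274, 417, 560, 703, 846, 989, 1132, 1276, 1419, 1562, 1705, 1848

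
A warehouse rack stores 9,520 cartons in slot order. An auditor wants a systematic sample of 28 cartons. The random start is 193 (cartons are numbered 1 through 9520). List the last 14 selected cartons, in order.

4953, 5293, 5633, 5973, 6313, 6653, 6993, 7333, 7673, 8013, 8353, 8693, 9033, 9373

k = N/n = 9520/28 = 340
15th selection = 193 + 14×340 = 4953
16th: 4953 + 340 = 5293
17th: 5293 + 340 = 5633
18th: 5633 + 340 = 5973
19th: 5973 + 340 = 6313
20th: 6313 + 340 = 6653
21st: 6653 + 340 = 6993
22nd: 6993 + 340 = 7333
23rd: 7333 + 340 = 7673
24th: 7673 + 340 = 8013
25th: 8013 + 340 = 8353
26th: 8353 + 340 = 8693
27th: 8693 + 340 = 9033
28th: 9033 + 340 = 9373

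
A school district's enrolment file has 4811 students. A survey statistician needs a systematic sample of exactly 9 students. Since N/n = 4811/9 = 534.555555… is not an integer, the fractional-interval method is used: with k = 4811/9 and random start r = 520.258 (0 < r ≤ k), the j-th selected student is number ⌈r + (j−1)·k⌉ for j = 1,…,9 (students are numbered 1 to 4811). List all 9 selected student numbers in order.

j=1: r + 0k = 520.258 → ⌈·⌉ = 521
j=2: r + 1k = 1054.813555… → ⌈·⌉ = 1055
j=3: r + 2k = 1589.369111… → ⌈·⌉ = 1590
j=4: r + 3k = 2123.924666… → ⌈·⌉ = 2124
j=5: r + 4k = 2658.480222… → ⌈·⌉ = 2659
j=6: r + 5k = 3193.035777… → ⌈·⌉ = 3194
j=7: r + 6k = 3727.591333… → ⌈·⌉ = 3728
j=8: r + 7k = 4262.146888… → ⌈·⌉ = 4263
j=9: r + 8k = 4796.702444… → ⌈·⌉ = 4797

521, 1055, 1590, 2124, 2659, 3194, 3728, 4263, 4797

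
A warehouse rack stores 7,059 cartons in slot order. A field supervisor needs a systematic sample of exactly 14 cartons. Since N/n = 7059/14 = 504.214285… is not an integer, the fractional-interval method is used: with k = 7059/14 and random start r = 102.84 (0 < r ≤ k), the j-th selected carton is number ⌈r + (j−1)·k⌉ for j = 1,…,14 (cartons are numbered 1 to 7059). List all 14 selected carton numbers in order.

103, 608, 1112, 1616, 2120, 2624, 3129, 3633, 4137, 4641, 5145, 5650, 6154, 6658

j=1: r + 0k = 102.84 → ⌈·⌉ = 103
j=2: r + 1k = 607.054285… → ⌈·⌉ = 608
j=3: r + 2k = 1111.268571… → ⌈·⌉ = 1112
j=4: r + 3k = 1615.482857… → ⌈·⌉ = 1616
j=5: r + 4k = 2119.697142… → ⌈·⌉ = 2120
j=6: r + 5k = 2623.911428… → ⌈·⌉ = 2624
j=7: r + 6k = 3128.125714… → ⌈·⌉ = 3129
j=8: r + 7k = 3632.34 → ⌈·⌉ = 3633
j=9: r + 8k = 4136.554285… → ⌈·⌉ = 4137
j=10: r + 9k = 4640.768571… → ⌈·⌉ = 4641
j=11: r + 10k = 5144.982857… → ⌈·⌉ = 5145
j=12: r + 11k = 5649.197142… → ⌈·⌉ = 5650
j=13: r + 12k = 6153.411428… → ⌈·⌉ = 6154
j=14: r + 13k = 6657.625714… → ⌈·⌉ = 6658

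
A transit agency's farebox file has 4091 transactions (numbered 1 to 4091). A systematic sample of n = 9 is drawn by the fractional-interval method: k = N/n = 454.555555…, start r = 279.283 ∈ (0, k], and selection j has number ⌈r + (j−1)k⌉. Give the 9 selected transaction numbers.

j=1: r + 0k = 279.283 → ⌈·⌉ = 280
j=2: r + 1k = 733.838555… → ⌈·⌉ = 734
j=3: r + 2k = 1188.394111… → ⌈·⌉ = 1189
j=4: r + 3k = 1642.949666… → ⌈·⌉ = 1643
j=5: r + 4k = 2097.505222… → ⌈·⌉ = 2098
j=6: r + 5k = 2552.060777… → ⌈·⌉ = 2553
j=7: r + 6k = 3006.616333… → ⌈·⌉ = 3007
j=8: r + 7k = 3461.171888… → ⌈·⌉ = 3462
j=9: r + 8k = 3915.727444… → ⌈·⌉ = 3916

280, 734, 1189, 1643, 2098, 2553, 3007, 3462, 3916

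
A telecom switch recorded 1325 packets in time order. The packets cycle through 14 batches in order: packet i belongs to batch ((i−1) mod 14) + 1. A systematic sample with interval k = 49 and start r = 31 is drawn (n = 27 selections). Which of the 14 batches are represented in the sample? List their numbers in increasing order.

Consecutive selections differ by k = 49, so their batch numbers differ by 49 mod 14 = 7.
gcd(49, 14) = 7, so the sample visits 14/7 = 2 distinct residues mod 14.
Start 31 is batch 3; the batches hit are 3, 10.

3, 10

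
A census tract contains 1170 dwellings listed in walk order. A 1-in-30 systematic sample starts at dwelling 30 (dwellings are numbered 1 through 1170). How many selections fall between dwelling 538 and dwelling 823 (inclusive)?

k = 30
First selection ≥ 538: 30 + ⌈(538−30)/30⌉·30 = 30 + 17×30 = 540
Last selection ≤ 823: 30 + ⌊(823−30)/30⌋·30 = 30 + 26×30 = 810
Count = 26 − 17 + 1 = 10

10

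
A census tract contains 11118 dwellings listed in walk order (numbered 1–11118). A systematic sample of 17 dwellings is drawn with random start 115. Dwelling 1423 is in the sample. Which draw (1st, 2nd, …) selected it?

k = 11118/17 = 654
position = (1423 − 115)/654 + 1 = 1308/654 + 1 = 2 + 1 = 3

3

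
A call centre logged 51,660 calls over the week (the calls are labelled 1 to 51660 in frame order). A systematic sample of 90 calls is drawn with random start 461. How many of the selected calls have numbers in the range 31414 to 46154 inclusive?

26

k = 51660/90 = 574
First selection ≥ 31414: 461 + ⌈(31414−461)/574⌉·574 = 461 + 54×574 = 31457
Last selection ≤ 46154: 461 + ⌊(46154−461)/574⌋·574 = 461 + 79×574 = 45807
Count = 79 − 54 + 1 = 26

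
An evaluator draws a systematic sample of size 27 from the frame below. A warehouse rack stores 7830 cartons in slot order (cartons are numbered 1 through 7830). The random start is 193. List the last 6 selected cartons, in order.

k = N/n = 7830/27 = 290
22nd selection = 193 + 21×290 = 6283
23rd: 6283 + 290 = 6573
24th: 6573 + 290 = 6863
25th: 6863 + 290 = 7153
26th: 7153 + 290 = 7443
27th: 7443 + 290 = 7733

6283, 6573, 6863, 7153, 7443, 7733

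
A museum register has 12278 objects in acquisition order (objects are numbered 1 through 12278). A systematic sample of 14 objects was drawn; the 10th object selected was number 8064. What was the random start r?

171

k = 12278/14 = 877
r = 8064 − (10−1)×877 = 8064 − 7893 = 171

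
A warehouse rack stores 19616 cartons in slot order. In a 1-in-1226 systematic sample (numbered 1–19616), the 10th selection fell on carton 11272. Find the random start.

238

k = 1226
r = 11272 − (10−1)×1226 = 11272 − 11034 = 238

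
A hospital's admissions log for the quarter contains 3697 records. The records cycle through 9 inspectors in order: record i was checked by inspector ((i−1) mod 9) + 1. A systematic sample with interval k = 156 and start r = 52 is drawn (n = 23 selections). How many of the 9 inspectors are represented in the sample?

Consecutive selections differ by k = 156, so their inspector numbers differ by 156 mod 9 = 3.
gcd(156, 9) = 3, so the sample visits 9/3 = 3 distinct residues mod 9.
Start 52 is inspector 7; the inspectors hit are 1, 4, 7.

3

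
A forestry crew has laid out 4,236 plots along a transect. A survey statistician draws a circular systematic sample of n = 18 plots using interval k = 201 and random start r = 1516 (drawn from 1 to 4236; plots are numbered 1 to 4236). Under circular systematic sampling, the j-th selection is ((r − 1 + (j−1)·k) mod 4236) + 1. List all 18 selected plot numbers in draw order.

1516, 1717, 1918, 2119, 2320, 2521, 2722, 2923, 3124, 3325, 3526, 3727, 3928, 4129, 94, 295, 496, 697

Selection 1: 1516
Selection 2: 1516 + 201 = 1717
Selection 3: 1717 + 201 = 1918
Selection 4: 1918 + 201 = 2119
Selection 5: 2119 + 201 = 2320
Selection 6: 2320 + 201 = 2521
Selection 7: 2521 + 201 = 2722
Selection 8: 2722 + 201 = 2923
Selection 9: 2923 + 201 = 3124
Selection 10: 3124 + 201 = 3325
Selection 11: 3325 + 201 = 3526
Selection 12: 3526 + 201 = 3727
Selection 13: 3727 + 201 = 3928
Selection 14: 3928 + 201 = 4129
Selection 15: 4129 + 201 = 4330 → 4330 − 4236 = 94
Selection 16: 94 + 201 = 295
Selection 17: 295 + 201 = 496
Selection 18: 496 + 201 = 697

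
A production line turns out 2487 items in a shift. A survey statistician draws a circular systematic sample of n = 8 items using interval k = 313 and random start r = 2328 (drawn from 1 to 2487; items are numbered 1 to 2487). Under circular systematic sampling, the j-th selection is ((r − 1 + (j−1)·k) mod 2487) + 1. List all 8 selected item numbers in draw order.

2328, 154, 467, 780, 1093, 1406, 1719, 2032

Selection 1: 2328
Selection 2: 2328 + 313 = 2641 → 2641 − 2487 = 154
Selection 3: 154 + 313 = 467
Selection 4: 467 + 313 = 780
Selection 5: 780 + 313 = 1093
Selection 6: 1093 + 313 = 1406
Selection 7: 1406 + 313 = 1719
Selection 8: 1719 + 313 = 2032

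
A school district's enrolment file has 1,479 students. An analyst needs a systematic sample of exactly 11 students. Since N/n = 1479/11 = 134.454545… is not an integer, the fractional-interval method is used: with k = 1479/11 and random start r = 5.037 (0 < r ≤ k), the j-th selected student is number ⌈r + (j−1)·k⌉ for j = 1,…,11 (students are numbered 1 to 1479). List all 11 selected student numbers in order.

6, 140, 274, 409, 543, 678, 812, 947, 1081, 1216, 1350

j=1: r + 0k = 5.037 → ⌈·⌉ = 6
j=2: r + 1k = 139.491545… → ⌈·⌉ = 140
j=3: r + 2k = 273.946090… → ⌈·⌉ = 274
j=4: r + 3k = 408.400636… → ⌈·⌉ = 409
j=5: r + 4k = 542.855181… → ⌈·⌉ = 543
j=6: r + 5k = 677.309727… → ⌈·⌉ = 678
j=7: r + 6k = 811.764272… → ⌈·⌉ = 812
j=8: r + 7k = 946.218818… → ⌈·⌉ = 947
j=9: r + 8k = 1080.673363… → ⌈·⌉ = 1081
j=10: r + 9k = 1215.127909… → ⌈·⌉ = 1216
j=11: r + 10k = 1349.582454… → ⌈·⌉ = 1350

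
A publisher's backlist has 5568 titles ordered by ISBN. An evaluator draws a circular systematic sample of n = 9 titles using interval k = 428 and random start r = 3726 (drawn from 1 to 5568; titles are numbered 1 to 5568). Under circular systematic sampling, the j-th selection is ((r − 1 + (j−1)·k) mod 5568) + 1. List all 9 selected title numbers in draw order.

3726, 4154, 4582, 5010, 5438, 298, 726, 1154, 1582

Selection 1: 3726
Selection 2: 3726 + 428 = 4154
Selection 3: 4154 + 428 = 4582
Selection 4: 4582 + 428 = 5010
Selection 5: 5010 + 428 = 5438
Selection 6: 5438 + 428 = 5866 → 5866 − 5568 = 298
Selection 7: 298 + 428 = 726
Selection 8: 726 + 428 = 1154
Selection 9: 1154 + 428 = 1582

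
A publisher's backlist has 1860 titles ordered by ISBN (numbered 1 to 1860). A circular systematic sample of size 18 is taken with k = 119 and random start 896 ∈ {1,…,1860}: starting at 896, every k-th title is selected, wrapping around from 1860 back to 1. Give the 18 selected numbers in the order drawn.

896, 1015, 1134, 1253, 1372, 1491, 1610, 1729, 1848, 107, 226, 345, 464, 583, 702, 821, 940, 1059

Selection 1: 896
Selection 2: 896 + 119 = 1015
Selection 3: 1015 + 119 = 1134
Selection 4: 1134 + 119 = 1253
Selection 5: 1253 + 119 = 1372
Selection 6: 1372 + 119 = 1491
Selection 7: 1491 + 119 = 1610
Selection 8: 1610 + 119 = 1729
Selection 9: 1729 + 119 = 1848
Selection 10: 1848 + 119 = 1967 → 1967 − 1860 = 107
Selection 11: 107 + 119 = 226
Selection 12: 226 + 119 = 345
Selection 13: 345 + 119 = 464
Selection 14: 464 + 119 = 583
Selection 15: 583 + 119 = 702
Selection 16: 702 + 119 = 821
Selection 17: 821 + 119 = 940
Selection 18: 940 + 119 = 1059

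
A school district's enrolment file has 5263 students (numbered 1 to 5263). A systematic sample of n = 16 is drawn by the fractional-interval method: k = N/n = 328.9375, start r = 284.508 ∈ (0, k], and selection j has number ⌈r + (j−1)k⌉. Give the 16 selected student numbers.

j=1: r + 0k = 284.508 → ⌈·⌉ = 285
j=2: r + 1k = 613.4455 → ⌈·⌉ = 614
j=3: r + 2k = 942.383 → ⌈·⌉ = 943
j=4: r + 3k = 1271.3205 → ⌈·⌉ = 1272
j=5: r + 4k = 1600.258 → ⌈·⌉ = 1601
j=6: r + 5k = 1929.1955 → ⌈·⌉ = 1930
j=7: r + 6k = 2258.133 → ⌈·⌉ = 2259
j=8: r + 7k = 2587.0705 → ⌈·⌉ = 2588
j=9: r + 8k = 2916.008 → ⌈·⌉ = 2917
j=10: r + 9k = 3244.9455 → ⌈·⌉ = 3245
j=11: r + 10k = 3573.883 → ⌈·⌉ = 3574
j=12: r + 11k = 3902.8205 → ⌈·⌉ = 3903
j=13: r + 12k = 4231.758 → ⌈·⌉ = 4232
j=14: r + 13k = 4560.6955 → ⌈·⌉ = 4561
j=15: r + 14k = 4889.633 → ⌈·⌉ = 4890
j=16: r + 15k = 5218.5705 → ⌈·⌉ = 5219

285, 614, 943, 1272, 1601, 1930, 2259, 2588, 2917, 3245, 3574, 3903, 4232, 4561, 4890, 5219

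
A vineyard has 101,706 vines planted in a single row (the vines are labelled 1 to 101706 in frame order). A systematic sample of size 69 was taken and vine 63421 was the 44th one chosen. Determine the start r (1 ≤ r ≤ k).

k = 101706/69 = 1474
r = 63421 − (44−1)×1474 = 63421 − 63382 = 39

39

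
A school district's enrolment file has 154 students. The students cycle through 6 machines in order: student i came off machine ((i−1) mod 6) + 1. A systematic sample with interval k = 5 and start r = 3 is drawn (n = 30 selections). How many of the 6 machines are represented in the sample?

6

Consecutive selections differ by k = 5, so their machine numbers differ by 5 mod 6 = 5.
gcd(5, 6) = 1, so the sample visits 6/1 = 6 distinct residues mod 6.
Start 3 is machine 3; the machines hit are 1, 2, 3, 4, 5, 6.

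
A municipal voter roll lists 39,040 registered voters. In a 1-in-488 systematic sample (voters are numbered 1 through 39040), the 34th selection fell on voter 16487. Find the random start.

k = 488
r = 16487 − (34−1)×488 = 16487 − 16104 = 383

383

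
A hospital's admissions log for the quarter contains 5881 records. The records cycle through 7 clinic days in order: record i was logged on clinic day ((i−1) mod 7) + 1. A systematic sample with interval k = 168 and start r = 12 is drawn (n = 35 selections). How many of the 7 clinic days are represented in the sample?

Consecutive selections differ by k = 168, so their clinic day numbers differ by 168 mod 7 = 0.
gcd(168, 7) = 7, so the sample visits 7/7 = 1 distinct residues mod 7.
Start 12 is clinic day 5; the clinic days hit are 5.

1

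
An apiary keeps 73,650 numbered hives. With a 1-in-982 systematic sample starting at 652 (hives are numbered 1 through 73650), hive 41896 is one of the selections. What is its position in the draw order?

43

k = 982
position = (41896 − 652)/982 + 1 = 41244/982 + 1 = 42 + 1 = 43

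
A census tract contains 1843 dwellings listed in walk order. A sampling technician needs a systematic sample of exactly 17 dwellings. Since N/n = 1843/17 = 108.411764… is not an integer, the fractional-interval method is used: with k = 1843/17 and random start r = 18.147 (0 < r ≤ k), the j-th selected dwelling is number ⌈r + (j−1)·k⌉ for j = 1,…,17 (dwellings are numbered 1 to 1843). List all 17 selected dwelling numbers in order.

j=1: r + 0k = 18.147 → ⌈·⌉ = 19
j=2: r + 1k = 126.558764… → ⌈·⌉ = 127
j=3: r + 2k = 234.970529… → ⌈·⌉ = 235
j=4: r + 3k = 343.382294… → ⌈·⌉ = 344
j=5: r + 4k = 451.794058… → ⌈·⌉ = 452
j=6: r + 5k = 560.205823… → ⌈·⌉ = 561
j=7: r + 6k = 668.617588… → ⌈·⌉ = 669
j=8: r + 7k = 777.029352… → ⌈·⌉ = 778
j=9: r + 8k = 885.441117… → ⌈·⌉ = 886
j=10: r + 9k = 993.852882… → ⌈·⌉ = 994
j=11: r + 10k = 1102.264647… → ⌈·⌉ = 1103
j=12: r + 11k = 1210.676411… → ⌈·⌉ = 1211
j=13: r + 12k = 1319.088176… → ⌈·⌉ = 1320
j=14: r + 13k = 1427.499941… → ⌈·⌉ = 1428
j=15: r + 14k = 1535.911705… → ⌈·⌉ = 1536
j=16: r + 15k = 1644.323470… → ⌈·⌉ = 1645
j=17: r + 16k = 1752.735235… → ⌈·⌉ = 1753

19, 127, 235, 344, 452, 561, 669, 778, 886, 994, 1103, 1211, 1320, 1428, 1536, 1645, 1753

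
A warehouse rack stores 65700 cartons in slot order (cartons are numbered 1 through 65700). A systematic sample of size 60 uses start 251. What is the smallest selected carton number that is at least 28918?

k = 65700/60 = 1095
Steps past start: ⌈(28918 − 251)/1095⌉ = ⌈28667/1095⌉ = 27
Selected carton: 251 + 27×1095 = 29816

29816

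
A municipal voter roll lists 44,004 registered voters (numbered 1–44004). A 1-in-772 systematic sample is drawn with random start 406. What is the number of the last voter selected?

43638

k = 772
57th selection = r + (57−1)·k = 406 + 56×772 = 406 + 43232 = 43638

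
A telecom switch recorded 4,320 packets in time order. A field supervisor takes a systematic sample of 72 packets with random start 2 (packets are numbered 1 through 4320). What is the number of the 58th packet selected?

3422

k = 4320/72 = 60
58th selection = r + (58−1)·k = 2 + 57×60 = 2 + 3420 = 3422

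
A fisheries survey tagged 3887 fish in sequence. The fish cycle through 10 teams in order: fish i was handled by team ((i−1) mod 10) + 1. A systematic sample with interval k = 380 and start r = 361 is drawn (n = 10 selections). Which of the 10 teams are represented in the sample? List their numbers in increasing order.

1

Consecutive selections differ by k = 380, so their team numbers differ by 380 mod 10 = 0.
gcd(380, 10) = 10, so the sample visits 10/10 = 1 distinct residues mod 10.
Start 361 is team 1; the teams hit are 1.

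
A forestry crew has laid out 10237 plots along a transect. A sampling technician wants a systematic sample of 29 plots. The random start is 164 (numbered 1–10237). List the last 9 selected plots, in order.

k = N/n = 10237/29 = 353
21st selection = 164 + 20×353 = 7224
22nd: 7224 + 353 = 7577
23rd: 7577 + 353 = 7930
24th: 7930 + 353 = 8283
25th: 8283 + 353 = 8636
26th: 8636 + 353 = 8989
27th: 8989 + 353 = 9342
28th: 9342 + 353 = 9695
29th: 9695 + 353 = 10048

7224, 7577, 7930, 8283, 8636, 8989, 9342, 9695, 10048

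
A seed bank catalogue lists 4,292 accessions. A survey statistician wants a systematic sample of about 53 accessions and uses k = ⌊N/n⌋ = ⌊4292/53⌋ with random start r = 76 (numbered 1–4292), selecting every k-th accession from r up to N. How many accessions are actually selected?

k = ⌊4292/53⌋ = 80
Achieved size = ⌊(4292 − 76)/80⌋ + 1 = ⌊4216/80⌋ + 1 = 52 + 1 = 53
(last selection: 76 + 52×80 = 4236 ≤ 4292; next would be 4316 > 4292)

53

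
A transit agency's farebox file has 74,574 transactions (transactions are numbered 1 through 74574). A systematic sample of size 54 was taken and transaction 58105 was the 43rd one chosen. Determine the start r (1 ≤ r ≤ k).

k = 74574/54 = 1381
r = 58105 − (43−1)×1381 = 58105 − 58002 = 103

103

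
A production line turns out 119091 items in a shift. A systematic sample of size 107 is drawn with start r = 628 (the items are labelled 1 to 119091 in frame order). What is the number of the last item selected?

118606

k = 119091/107 = 1113
107th selection = r + (107−1)·k = 628 + 106×1113 = 628 + 117978 = 118606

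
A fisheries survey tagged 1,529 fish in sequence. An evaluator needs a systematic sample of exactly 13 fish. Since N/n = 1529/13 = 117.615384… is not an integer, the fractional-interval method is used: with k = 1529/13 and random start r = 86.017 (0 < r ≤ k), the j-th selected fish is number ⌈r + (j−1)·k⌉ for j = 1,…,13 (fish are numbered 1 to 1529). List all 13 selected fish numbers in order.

j=1: r + 0k = 86.017 → ⌈·⌉ = 87
j=2: r + 1k = 203.632384… → ⌈·⌉ = 204
j=3: r + 2k = 321.247769… → ⌈·⌉ = 322
j=4: r + 3k = 438.863153… → ⌈·⌉ = 439
j=5: r + 4k = 556.478538… → ⌈·⌉ = 557
j=6: r + 5k = 674.093923… → ⌈·⌉ = 675
j=7: r + 6k = 791.709307… → ⌈·⌉ = 792
j=8: r + 7k = 909.324692… → ⌈·⌉ = 910
j=9: r + 8k = 1026.940076… → ⌈·⌉ = 1027
j=10: r + 9k = 1144.555461… → ⌈·⌉ = 1145
j=11: r + 10k = 1262.170846… → ⌈·⌉ = 1263
j=12: r + 11k = 1379.786230… → ⌈·⌉ = 1380
j=13: r + 12k = 1497.401615… → ⌈·⌉ = 1498

87, 204, 322, 439, 557, 675, 792, 910, 1027, 1145, 1263, 1380, 1498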